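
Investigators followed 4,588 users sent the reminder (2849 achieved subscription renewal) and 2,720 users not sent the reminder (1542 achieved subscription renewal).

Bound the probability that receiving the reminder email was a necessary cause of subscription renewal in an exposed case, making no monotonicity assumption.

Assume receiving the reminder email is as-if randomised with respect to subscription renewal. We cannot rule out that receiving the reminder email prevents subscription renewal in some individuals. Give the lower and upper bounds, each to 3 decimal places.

0.087 ≤ PN ≤ 0.697

p₁ = P(outcome | exposed) = 2849/4588 = 0.62097
p₀ = P(outcome | unexposed) = 1542/2720 = 0.56691
Under exogeneity alone the bounds on PN are max{0,(p₁−p₀)/p₁} ≤ PN ≤ min{1,(1−p₀)/p₁}.
  lower = (p₁ − p₀)/p₁ = 0.054056 / 0.62097 ≈ 0.0871
  upper = min{1, (1 − p₀)/p₁} = 0.43309 / 0.62097 ≈ 0.6974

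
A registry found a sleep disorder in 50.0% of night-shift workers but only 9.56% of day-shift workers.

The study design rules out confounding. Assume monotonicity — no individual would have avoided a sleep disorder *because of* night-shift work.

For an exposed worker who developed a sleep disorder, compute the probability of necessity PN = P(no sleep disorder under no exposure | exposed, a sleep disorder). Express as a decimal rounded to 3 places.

p₁ = 0.5, p₀ = 0.0956.
Under exogeneity and monotonicity, PN = (p₁ − p₀) / p₁.
PN = (0.5 − 0.0956) / 0.5 = 0.4044 / 0.5 ≈ 0.8088

PN ≈ 0.809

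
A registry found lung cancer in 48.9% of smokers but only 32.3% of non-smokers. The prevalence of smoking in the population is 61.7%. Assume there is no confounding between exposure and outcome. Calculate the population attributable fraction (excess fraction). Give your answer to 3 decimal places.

PAF ≈ 0.241

p₁ = 0.489, p₀ = 0.323.
Overall risk P(Y=1) = π·p₁ + (1−π)·p₀ = 0.617×0.489 + 0.383×0.323 = 0.42542.
Under exogeneity, PAF = [P(Y=1) − p₀] / P(Y=1).
PAF = (0.42542 − 0.323) / 0.42542 ≈ 0.2408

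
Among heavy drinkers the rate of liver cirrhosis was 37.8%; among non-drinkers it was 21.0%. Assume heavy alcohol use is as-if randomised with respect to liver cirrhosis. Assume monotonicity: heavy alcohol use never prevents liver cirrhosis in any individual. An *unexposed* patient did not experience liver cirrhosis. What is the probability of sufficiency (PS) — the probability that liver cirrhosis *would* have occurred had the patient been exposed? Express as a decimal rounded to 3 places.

p₁ = 0.378, p₀ = 0.21.
Under exogeneity and monotonicity, PS = (p₁ − p₀) / (1 − p₀).
PS = (0.378 − 0.21) / (1 − 0.21) = 0.168 / 0.79 ≈ 0.2127

PS ≈ 0.213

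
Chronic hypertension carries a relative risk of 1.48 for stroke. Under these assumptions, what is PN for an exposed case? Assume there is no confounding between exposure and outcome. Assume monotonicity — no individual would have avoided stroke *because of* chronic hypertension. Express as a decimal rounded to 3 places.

PN ≈ 0.324

Under exogeneity and monotonicity, PN = (RR − 1) / RR = 1 − 1/RR.
PN = (1.48 − 1) / 1.48 = 0.48 / 1.48 ≈ 0.3243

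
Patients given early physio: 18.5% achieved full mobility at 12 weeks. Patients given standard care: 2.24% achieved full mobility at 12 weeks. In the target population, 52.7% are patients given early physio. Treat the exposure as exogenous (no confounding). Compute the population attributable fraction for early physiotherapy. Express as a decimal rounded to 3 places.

p₁ = 0.185, p₀ = 0.0224.
Overall risk P(Y=1) = π·p₁ + (1−π)·p₀ = 0.527×0.185 + 0.473×0.0224 = 0.10809.
Under exogeneity, PAF = [P(Y=1) − p₀] / P(Y=1).
PAF = (0.10809 − 0.0224) / 0.10809 ≈ 0.7928

PAF ≈ 0.793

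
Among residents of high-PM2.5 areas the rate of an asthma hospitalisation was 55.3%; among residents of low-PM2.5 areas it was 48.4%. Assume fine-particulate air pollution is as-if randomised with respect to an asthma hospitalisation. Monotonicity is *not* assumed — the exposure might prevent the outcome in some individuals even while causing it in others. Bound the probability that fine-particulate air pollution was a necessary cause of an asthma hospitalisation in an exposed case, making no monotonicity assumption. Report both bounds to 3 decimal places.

0.125 ≤ PN ≤ 0.933

p₁ = 0.553, p₀ = 0.484.
Under exogeneity alone the bounds on PN are max{0,(p₁−p₀)/p₁} ≤ PN ≤ min{1,(1−p₀)/p₁}.
  lower = (p₁ − p₀)/p₁ = 0.069 / 0.553 ≈ 0.1248
  upper = min{1, (1 − p₀)/p₁} = 0.516 / 0.553 ≈ 0.9331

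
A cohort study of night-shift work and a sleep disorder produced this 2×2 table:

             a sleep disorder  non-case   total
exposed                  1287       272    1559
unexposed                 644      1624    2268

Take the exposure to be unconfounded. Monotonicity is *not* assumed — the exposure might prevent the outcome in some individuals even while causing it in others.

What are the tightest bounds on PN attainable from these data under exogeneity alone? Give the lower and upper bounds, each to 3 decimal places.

p₁ = P(outcome | exposed) = 1287/1559 = 0.82553
p₀ = P(outcome | unexposed) = 644/2268 = 0.28395
Under exogeneity alone the bounds on PN are max{0,(p₁−p₀)/p₁} ≤ PN ≤ min{1,(1−p₀)/p₁}.
  lower = (p₁ − p₀)/p₁ = 0.54158 / 0.82553 ≈ 0.6560
  upper = min{1, (1 − p₀)/p₁} = 0.71605 / 0.82553 ≈ 0.8674

0.656 ≤ PN ≤ 0.867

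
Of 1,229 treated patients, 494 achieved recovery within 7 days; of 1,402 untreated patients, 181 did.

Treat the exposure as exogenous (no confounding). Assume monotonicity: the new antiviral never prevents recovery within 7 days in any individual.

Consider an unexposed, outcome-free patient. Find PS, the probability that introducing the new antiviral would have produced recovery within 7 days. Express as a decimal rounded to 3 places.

p₁ = P(outcome | exposed) = 494/1229 = 0.40195
p₀ = P(outcome | unexposed) = 181/1402 = 0.1291
Under exogeneity and monotonicity, PS = (p₁ − p₀) / (1 − p₀).
PS = (0.40195 − 0.1291) / (1 − 0.1291) = 0.27285 / 0.8709 ≈ 0.3133

PS ≈ 0.313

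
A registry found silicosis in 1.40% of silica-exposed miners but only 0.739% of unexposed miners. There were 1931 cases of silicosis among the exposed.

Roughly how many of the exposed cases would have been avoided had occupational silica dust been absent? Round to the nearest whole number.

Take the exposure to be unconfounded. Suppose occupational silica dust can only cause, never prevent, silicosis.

about 912 cases

p₁ = 0.014, p₀ = 0.00739.
PN = (p₁ − p₀)/p₁ = (0.014 − 0.00739) / 0.014 ≈ 0.47214.
Attributable cases ≈ PN × (exposed cases) = 0.47214 × 1931 ≈ 911.71.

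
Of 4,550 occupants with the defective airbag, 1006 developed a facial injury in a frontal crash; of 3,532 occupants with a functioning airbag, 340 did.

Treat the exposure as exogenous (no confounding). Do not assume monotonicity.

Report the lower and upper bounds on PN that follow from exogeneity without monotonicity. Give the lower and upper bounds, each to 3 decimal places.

0.565 ≤ PN ≤ 1.000

p₁ = P(outcome | exposed) = 1006/4550 = 0.2211
p₀ = P(outcome | unexposed) = 340/3532 = 0.096263
Under exogeneity alone the bounds on PN are max{0,(p₁−p₀)/p₁} ≤ PN ≤ min{1,(1−p₀)/p₁}.
  lower = (p₁ − p₀)/p₁ = 0.12484 / 0.2211 ≈ 0.5646
  upper = min{1, (1 − p₀)/p₁} = 0.90374 / 0.2211 ≈ 4.0875 → capped at 1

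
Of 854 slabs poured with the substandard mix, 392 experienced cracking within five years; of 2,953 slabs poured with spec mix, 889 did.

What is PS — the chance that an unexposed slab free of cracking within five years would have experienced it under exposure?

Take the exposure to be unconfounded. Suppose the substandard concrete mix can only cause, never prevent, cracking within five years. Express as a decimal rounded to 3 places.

PS ≈ 0.226

p₁ = P(outcome | exposed) = 392/854 = 0.45902
p₀ = P(outcome | unexposed) = 889/2953 = 0.30105
Under exogeneity and monotonicity, PS = (p₁ − p₀) / (1 − p₀).
PS = (0.45902 − 0.30105) / (1 − 0.30105) = 0.15797 / 0.69895 ≈ 0.2260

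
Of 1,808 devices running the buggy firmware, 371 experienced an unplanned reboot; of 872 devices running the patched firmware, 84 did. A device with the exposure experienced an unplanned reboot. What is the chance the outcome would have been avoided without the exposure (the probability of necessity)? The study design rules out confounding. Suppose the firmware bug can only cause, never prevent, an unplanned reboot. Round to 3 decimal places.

PN ≈ 0.531

p₁ = P(outcome | exposed) = 371/1808 = 0.2052
p₀ = P(outcome | unexposed) = 84/872 = 0.09633
Under exogeneity and monotonicity, PN = (p₁ − p₀) / p₁.
PN = (0.2052 − 0.09633) / 0.2052 = 0.10887 / 0.2052 ≈ 0.5306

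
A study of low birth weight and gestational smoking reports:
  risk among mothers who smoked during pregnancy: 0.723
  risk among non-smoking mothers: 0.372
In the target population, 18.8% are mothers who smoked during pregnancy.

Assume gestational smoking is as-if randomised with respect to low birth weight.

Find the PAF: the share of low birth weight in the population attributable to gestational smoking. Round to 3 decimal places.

Let p₁ = 0.723, p₀ = 0.372.
Overall risk P(Y=1) = π·p₁ + (1−π)·p₀ = 0.188×0.723 + 0.812×0.372 = 0.43799.
Under exogeneity, PAF = [P(Y=1) − p₀] / P(Y=1).
PAF = (0.43799 − 0.372) / 0.43799 ≈ 0.1507

PAF ≈ 0.151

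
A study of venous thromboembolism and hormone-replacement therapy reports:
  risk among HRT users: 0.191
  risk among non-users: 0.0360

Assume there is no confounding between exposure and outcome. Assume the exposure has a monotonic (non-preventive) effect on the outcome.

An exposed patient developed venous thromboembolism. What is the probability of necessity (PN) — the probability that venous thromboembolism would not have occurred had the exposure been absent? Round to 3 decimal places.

PN ≈ 0.812

Let p₁ = 0.191, p₀ = 0.036.
Under exogeneity and monotonicity, PN = (p₁ − p₀) / p₁.
PN = (0.191 − 0.036) / 0.191 = 0.155 / 0.191 ≈ 0.8115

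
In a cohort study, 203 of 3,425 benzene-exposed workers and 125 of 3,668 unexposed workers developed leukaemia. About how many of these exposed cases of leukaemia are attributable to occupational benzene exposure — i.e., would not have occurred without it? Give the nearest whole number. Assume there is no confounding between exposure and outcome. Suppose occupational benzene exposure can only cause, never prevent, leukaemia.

about 86 cases

p₁ = P(outcome | exposed) = 203/3425 = 0.05927
p₀ = P(outcome | unexposed) = 125/3668 = 0.034079
PN = (p₁ − p₀)/p₁ = (0.05927 − 0.034079) / 0.05927 ≈ 0.42503.
Attributable cases ≈ PN × (exposed cases) = 0.42503 × 203 ≈ 86.28.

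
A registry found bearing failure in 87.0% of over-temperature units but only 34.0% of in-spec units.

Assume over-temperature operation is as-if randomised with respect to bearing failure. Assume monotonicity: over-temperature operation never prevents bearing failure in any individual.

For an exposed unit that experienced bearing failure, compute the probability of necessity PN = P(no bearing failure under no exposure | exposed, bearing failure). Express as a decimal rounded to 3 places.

PN ≈ 0.609

p₁ = 0.87, p₀ = 0.34.
Under exogeneity and monotonicity, PN = (p₁ − p₀) / p₁.
PN = (0.87 − 0.34) / 0.87 = 0.53 / 0.87 ≈ 0.6092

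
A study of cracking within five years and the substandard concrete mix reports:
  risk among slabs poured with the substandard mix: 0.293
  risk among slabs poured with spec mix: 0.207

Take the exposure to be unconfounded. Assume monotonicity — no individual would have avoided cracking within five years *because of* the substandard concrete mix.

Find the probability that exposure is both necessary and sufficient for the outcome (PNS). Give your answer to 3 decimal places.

Let p₁ = 0.293, p₀ = 0.207.
Under exogeneity and monotonicity, PNS = p₁ − p₀.
PNS = 0.293 − 0.207 = 0.086

PNS ≈ 0.086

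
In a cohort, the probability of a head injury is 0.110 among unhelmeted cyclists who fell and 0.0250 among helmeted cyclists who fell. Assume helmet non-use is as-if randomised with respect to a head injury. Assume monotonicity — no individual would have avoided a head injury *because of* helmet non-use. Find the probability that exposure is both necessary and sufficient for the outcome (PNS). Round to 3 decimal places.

Let p₁ = 0.11, p₀ = 0.025.
Under exogeneity and monotonicity, PNS = p₁ − p₀.
PNS = 0.11 − 0.025 = 0.085

PNS ≈ 0.085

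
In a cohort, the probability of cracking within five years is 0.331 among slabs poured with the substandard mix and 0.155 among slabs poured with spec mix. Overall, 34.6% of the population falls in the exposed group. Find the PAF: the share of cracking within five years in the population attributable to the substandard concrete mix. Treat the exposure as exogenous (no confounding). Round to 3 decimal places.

Let p₁ = 0.331, p₀ = 0.155.
Overall risk P(Y=1) = π·p₁ + (1−π)·p₀ = 0.346×0.331 + 0.654×0.155 = 0.2159.
Under exogeneity, PAF = [P(Y=1) − p₀] / P(Y=1).
PAF = (0.2159 − 0.155) / 0.2159 ≈ 0.2821

PAF ≈ 0.282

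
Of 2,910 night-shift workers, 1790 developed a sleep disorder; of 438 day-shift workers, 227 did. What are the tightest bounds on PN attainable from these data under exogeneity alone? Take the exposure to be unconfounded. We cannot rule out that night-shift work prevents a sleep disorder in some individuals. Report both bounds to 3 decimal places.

p₁ = P(outcome | exposed) = 1790/2910 = 0.61512
p₀ = P(outcome | unexposed) = 227/438 = 0.51826
Under exogeneity alone the bounds on PN are max{0,(p₁−p₀)/p₁} ≤ PN ≤ min{1,(1−p₀)/p₁}.
  lower = (p₁ − p₀)/p₁ = 0.096855 / 0.61512 ≈ 0.1575
  upper = min{1, (1 − p₀)/p₁} = 0.48174 / 0.61512 ≈ 0.7832

0.157 ≤ PN ≤ 0.783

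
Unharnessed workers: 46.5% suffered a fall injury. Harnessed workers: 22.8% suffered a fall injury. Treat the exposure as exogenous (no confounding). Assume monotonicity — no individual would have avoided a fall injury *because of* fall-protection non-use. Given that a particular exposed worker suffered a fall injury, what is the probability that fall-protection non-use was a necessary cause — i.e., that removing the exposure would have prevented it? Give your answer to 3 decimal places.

p₁ = 0.465, p₀ = 0.228.
Under exogeneity and monotonicity, PN = (p₁ − p₀) / p₁.
PN = (0.465 − 0.228) / 0.465 = 0.237 / 0.465 ≈ 0.5097

PN ≈ 0.510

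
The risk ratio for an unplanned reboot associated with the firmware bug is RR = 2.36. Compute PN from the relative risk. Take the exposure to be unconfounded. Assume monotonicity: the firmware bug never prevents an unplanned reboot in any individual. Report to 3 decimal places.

PN ≈ 0.576

Under exogeneity and monotonicity, PN = (RR − 1) / RR = 1 − 1/RR.
PN = (2.36 − 1) / 2.36 = 1.36 / 2.36 ≈ 0.5763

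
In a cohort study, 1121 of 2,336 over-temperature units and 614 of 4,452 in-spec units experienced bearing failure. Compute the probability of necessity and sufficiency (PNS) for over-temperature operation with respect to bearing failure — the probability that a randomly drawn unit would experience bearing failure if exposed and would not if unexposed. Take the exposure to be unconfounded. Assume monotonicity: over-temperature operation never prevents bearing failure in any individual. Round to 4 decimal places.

p₁ = P(outcome | exposed) = 1121/2336 = 0.47988
p₀ = P(outcome | unexposed) = 614/4452 = 0.13792
Under exogeneity and monotonicity, PNS = p₁ − p₀.
PNS = 0.47988 − 0.13792 = 0.34196

PNS ≈ 0.3420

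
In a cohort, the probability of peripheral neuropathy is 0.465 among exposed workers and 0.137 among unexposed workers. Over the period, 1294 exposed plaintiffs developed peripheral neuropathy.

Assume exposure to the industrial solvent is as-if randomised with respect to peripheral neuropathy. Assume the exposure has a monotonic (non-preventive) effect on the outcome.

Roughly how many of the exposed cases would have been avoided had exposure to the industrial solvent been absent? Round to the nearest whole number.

about 913 cases

Let p₁ = 0.465, p₀ = 0.137.
PN = (p₁ − p₀)/p₁ = (0.465 − 0.137) / 0.465 ≈ 0.70538.
Attributable cases ≈ PN × (exposed cases) = 0.70538 × 1294 ≈ 912.76.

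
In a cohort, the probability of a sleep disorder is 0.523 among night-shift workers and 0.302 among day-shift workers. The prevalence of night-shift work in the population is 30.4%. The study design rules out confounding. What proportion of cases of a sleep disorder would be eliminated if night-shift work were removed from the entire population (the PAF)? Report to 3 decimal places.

Let p₁ = 0.523, p₀ = 0.302.
Overall risk P(Y=1) = π·p₁ + (1−π)·p₀ = 0.304×0.523 + 0.696×0.302 = 0.36918.
Under exogeneity, PAF = [P(Y=1) − p₀] / P(Y=1).
PAF = (0.36918 − 0.302) / 0.36918 ≈ 0.1820

PAF ≈ 0.182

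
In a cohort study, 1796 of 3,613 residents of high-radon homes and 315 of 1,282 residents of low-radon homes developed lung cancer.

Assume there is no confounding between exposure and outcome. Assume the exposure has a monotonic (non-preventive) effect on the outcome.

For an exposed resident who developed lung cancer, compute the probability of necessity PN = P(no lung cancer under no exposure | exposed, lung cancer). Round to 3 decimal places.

p₁ = P(outcome | exposed) = 1796/3613 = 0.49709
p₀ = P(outcome | unexposed) = 315/1282 = 0.24571
Under exogeneity and monotonicity, PN = (p₁ − p₀) / p₁.
PN = (0.49709 − 0.24571) / 0.49709 = 0.25138 / 0.49709 ≈ 0.5057

PN ≈ 0.506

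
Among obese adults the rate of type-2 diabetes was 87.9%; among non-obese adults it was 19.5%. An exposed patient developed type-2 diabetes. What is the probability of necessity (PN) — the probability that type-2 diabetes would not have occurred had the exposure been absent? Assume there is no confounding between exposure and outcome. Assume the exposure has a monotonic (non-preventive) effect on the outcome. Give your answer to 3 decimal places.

PN ≈ 0.778

p₁ = 0.879, p₀ = 0.195.
Under exogeneity and monotonicity, PN = (p₁ − p₀) / p₁.
PN = (0.879 − 0.195) / 0.879 = 0.684 / 0.879 ≈ 0.7782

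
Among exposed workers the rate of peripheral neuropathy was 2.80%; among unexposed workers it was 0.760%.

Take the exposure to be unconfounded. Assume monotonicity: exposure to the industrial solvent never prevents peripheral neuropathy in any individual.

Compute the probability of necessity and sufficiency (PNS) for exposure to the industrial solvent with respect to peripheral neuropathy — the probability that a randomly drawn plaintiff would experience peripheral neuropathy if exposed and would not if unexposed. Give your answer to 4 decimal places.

PNS ≈ 0.0204

p₁ = 0.028, p₀ = 0.0076.
Under exogeneity and monotonicity, PNS = p₁ − p₀.
PNS = 0.028 − 0.0076 = 0.0204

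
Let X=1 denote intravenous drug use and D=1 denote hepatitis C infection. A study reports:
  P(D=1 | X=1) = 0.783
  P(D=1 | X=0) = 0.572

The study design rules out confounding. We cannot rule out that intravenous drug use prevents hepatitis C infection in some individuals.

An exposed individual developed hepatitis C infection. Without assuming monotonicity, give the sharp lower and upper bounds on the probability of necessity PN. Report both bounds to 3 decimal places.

Let p₁ = 0.783, p₀ = 0.572.
Under exogeneity alone the bounds on PN are max{0,(p₁−p₀)/p₁} ≤ PN ≤ min{1,(1−p₀)/p₁}.
  lower = (p₁ − p₀)/p₁ = 0.211 / 0.783 ≈ 0.2695
  upper = min{1, (1 − p₀)/p₁} = 0.428 / 0.783 ≈ 0.5466

0.269 ≤ PN ≤ 0.547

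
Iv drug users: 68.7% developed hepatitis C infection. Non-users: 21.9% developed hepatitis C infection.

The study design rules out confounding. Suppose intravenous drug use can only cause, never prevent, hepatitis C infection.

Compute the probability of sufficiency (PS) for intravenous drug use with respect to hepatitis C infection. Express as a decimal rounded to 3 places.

PS ≈ 0.599

p₁ = 0.687, p₀ = 0.219.
Under exogeneity and monotonicity, PS = (p₁ − p₀) / (1 − p₀).
PS = (0.687 − 0.219) / (1 − 0.219) = 0.468 / 0.781 ≈ 0.5992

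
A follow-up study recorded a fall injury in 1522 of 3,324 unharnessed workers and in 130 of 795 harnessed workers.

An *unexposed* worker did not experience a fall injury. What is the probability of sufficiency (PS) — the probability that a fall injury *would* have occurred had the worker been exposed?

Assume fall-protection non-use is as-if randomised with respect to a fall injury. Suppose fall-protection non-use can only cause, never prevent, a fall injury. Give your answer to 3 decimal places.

p₁ = P(outcome | exposed) = 1522/3324 = 0.45788
p₀ = P(outcome | unexposed) = 130/795 = 0.16352
Under exogeneity and monotonicity, PS = (p₁ − p₀) / (1 − p₀).
PS = (0.45788 − 0.16352) / (1 − 0.16352) = 0.29436 / 0.83648 ≈ 0.3519

PS ≈ 0.352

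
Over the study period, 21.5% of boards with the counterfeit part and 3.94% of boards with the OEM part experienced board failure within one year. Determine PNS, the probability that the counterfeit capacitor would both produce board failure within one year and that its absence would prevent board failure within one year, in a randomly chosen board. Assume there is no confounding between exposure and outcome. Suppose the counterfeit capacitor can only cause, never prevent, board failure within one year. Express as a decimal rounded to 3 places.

p₁ = 0.215, p₀ = 0.0394.
Under exogeneity and monotonicity, PNS = p₁ − p₀.
PNS = 0.215 − 0.0394 = 0.1756

PNS ≈ 0.176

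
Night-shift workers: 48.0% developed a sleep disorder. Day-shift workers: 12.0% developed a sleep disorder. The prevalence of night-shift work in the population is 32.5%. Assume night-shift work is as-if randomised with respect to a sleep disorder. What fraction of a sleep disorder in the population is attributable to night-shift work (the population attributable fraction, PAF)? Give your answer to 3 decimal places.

PAF ≈ 0.494

p₁ = 0.48, p₀ = 0.12.
Overall risk P(Y=1) = π·p₁ + (1−π)·p₀ = 0.325×0.48 + 0.675×0.12 = 0.237.
Under exogeneity, PAF = [P(Y=1) − p₀] / P(Y=1).
PAF = (0.237 − 0.12) / 0.237 ≈ 0.4937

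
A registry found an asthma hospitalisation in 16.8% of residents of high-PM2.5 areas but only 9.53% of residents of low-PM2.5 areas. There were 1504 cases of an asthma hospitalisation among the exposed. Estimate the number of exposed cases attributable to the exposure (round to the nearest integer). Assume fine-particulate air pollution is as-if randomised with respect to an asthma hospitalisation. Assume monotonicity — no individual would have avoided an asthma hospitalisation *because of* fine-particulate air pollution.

about 651 cases

p₁ = 0.168, p₀ = 0.0953.
PN = (p₁ − p₀)/p₁ = (0.168 − 0.0953) / 0.168 ≈ 0.43274.
Attributable cases ≈ PN × (exposed cases) = 0.43274 × 1504 ≈ 650.84.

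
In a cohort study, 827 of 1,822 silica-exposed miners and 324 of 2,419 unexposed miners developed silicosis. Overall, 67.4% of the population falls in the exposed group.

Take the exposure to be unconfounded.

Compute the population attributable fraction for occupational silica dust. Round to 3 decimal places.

p₁ = P(outcome | exposed) = 827/1822 = 0.4539
p₀ = P(outcome | unexposed) = 324/2419 = 0.13394
Overall risk P(Y=1) = π·p₁ + (1−π)·p₀ = 0.674×0.4539 + 0.326×0.13394 = 0.34959.
Under exogeneity, PAF = [P(Y=1) − p₀] / P(Y=1).
PAF = (0.34959 − 0.13394) / 0.34959 ≈ 0.6169

PAF ≈ 0.617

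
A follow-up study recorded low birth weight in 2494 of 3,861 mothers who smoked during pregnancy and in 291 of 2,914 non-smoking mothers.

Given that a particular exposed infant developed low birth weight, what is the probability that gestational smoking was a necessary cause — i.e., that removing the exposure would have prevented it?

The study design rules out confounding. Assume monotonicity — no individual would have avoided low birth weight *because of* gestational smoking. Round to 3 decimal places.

PN ≈ 0.845

p₁ = P(outcome | exposed) = 2494/3861 = 0.64595
p₀ = P(outcome | unexposed) = 291/2914 = 0.099863
Under exogeneity and monotonicity, PN = (p₁ − p₀) / p₁.
PN = (0.64595 − 0.099863) / 0.64595 = 0.54608 / 0.64595 ≈ 0.8454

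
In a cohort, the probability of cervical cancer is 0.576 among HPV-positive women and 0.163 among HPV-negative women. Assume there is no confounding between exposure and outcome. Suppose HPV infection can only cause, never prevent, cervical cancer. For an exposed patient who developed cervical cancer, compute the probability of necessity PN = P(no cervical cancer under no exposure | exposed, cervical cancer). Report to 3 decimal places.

Let p₁ = 0.576, p₀ = 0.163.
Under exogeneity and monotonicity, PN = (p₁ − p₀) / p₁.
PN = (0.576 − 0.163) / 0.576 = 0.413 / 0.576 ≈ 0.7170

PN ≈ 0.717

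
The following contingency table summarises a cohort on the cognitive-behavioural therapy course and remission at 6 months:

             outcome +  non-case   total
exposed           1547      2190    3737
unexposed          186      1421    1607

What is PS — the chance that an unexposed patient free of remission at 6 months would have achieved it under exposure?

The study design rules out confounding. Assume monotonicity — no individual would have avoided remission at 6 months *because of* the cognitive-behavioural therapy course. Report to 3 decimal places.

p₁ = P(outcome | exposed) = 1547/3737 = 0.41397
p₀ = P(outcome | unexposed) = 186/1607 = 0.11574
Under exogeneity and monotonicity, PS = (p₁ − p₀) / (1 − p₀).
PS = (0.41397 − 0.11574) / (1 − 0.11574) = 0.29822 / 0.88426 ≈ 0.3373

PS ≈ 0.337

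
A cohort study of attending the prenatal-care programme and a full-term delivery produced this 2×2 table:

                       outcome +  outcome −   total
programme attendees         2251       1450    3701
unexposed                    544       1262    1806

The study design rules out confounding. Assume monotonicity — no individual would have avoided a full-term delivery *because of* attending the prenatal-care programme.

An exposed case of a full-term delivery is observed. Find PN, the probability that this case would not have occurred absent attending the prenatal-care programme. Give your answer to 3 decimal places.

PN ≈ 0.505

p₁ = P(outcome | exposed) = 2251/3701 = 0.60821
p₀ = P(outcome | unexposed) = 544/1806 = 0.30122
Under exogeneity and monotonicity, PN = (p₁ − p₀) / p₁.
PN = (0.60821 − 0.30122) / 0.60821 = 0.307 / 0.60821 ≈ 0.5047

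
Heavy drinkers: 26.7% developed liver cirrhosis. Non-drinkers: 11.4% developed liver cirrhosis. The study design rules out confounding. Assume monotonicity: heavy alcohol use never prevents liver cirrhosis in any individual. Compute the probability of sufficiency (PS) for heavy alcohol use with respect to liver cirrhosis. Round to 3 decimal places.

PS ≈ 0.173

p₁ = 0.267, p₀ = 0.114.
Under exogeneity and monotonicity, PS = (p₁ − p₀) / (1 − p₀).
PS = (0.267 − 0.114) / (1 − 0.114) = 0.153 / 0.886 ≈ 0.1727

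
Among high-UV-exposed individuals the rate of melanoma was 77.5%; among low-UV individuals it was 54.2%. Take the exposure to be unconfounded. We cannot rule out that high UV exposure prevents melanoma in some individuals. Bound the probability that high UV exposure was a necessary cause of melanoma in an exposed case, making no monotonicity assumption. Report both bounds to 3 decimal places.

0.301 ≤ PN ≤ 0.591

p₁ = 0.775, p₀ = 0.542.
Under exogeneity alone the bounds on PN are max{0,(p₁−p₀)/p₁} ≤ PN ≤ min{1,(1−p₀)/p₁}.
  lower = (p₁ − p₀)/p₁ = 0.233 / 0.775 ≈ 0.3006
  upper = min{1, (1 − p₀)/p₁} = 0.458 / 0.775 ≈ 0.5910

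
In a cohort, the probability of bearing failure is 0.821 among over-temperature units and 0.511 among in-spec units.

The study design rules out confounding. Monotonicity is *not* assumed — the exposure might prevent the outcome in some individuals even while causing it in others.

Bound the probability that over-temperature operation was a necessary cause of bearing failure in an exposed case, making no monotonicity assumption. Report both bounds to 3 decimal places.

Let p₁ = 0.821, p₀ = 0.511.
Under exogeneity alone the bounds on PN are max{0,(p₁−p₀)/p₁} ≤ PN ≤ min{1,(1−p₀)/p₁}.
  lower = (p₁ − p₀)/p₁ = 0.31 / 0.821 ≈ 0.3776
  upper = min{1, (1 − p₀)/p₁} = 0.489 / 0.821 ≈ 0.5956

0.378 ≤ PN ≤ 0.596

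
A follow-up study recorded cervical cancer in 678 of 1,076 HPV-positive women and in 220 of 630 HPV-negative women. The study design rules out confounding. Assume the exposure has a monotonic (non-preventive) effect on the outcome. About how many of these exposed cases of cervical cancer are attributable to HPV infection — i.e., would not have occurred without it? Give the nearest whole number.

about 302 cases

p₁ = P(outcome | exposed) = 678/1076 = 0.63011
p₀ = P(outcome | unexposed) = 220/630 = 0.34921
PN = (p₁ − p₀)/p₁ = (0.63011 − 0.34921) / 0.63011 ≈ 0.44580.
Attributable cases ≈ PN × (exposed cases) = 0.44580 × 678 ≈ 302.25.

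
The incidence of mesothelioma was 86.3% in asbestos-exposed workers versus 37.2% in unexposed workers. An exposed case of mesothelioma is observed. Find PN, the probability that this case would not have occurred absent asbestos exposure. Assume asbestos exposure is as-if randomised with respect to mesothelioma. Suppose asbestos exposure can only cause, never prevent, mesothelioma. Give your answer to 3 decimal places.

p₁ = 0.863, p₀ = 0.372.
Under exogeneity and monotonicity, PN = (p₁ − p₀) / p₁.
PN = (0.863 − 0.372) / 0.863 = 0.491 / 0.863 ≈ 0.5689

PN ≈ 0.569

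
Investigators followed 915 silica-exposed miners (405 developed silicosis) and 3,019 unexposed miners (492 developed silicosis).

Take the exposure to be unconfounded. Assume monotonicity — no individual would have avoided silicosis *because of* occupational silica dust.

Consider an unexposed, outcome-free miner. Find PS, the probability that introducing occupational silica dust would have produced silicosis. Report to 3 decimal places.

p₁ = P(outcome | exposed) = 405/915 = 0.44262
p₀ = P(outcome | unexposed) = 492/3019 = 0.16297
Under exogeneity and monotonicity, PS = (p₁ − p₀) / (1 − p₀).
PS = (0.44262 − 0.16297) / (1 − 0.16297) = 0.27966 / 0.83703 ≈ 0.3341

PS ≈ 0.334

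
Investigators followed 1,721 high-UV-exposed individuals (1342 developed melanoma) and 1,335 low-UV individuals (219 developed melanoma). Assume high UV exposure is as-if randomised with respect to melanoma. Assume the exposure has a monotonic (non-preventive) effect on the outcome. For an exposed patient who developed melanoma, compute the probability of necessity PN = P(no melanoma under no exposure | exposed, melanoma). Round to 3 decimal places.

p₁ = P(outcome | exposed) = 1342/1721 = 0.77978
p₀ = P(outcome | unexposed) = 219/1335 = 0.16404
Under exogeneity and monotonicity, PN = (p₁ − p₀) / p₁.
PN = (0.77978 − 0.16404) / 0.77978 = 0.61573 / 0.77978 ≈ 0.7896

PN ≈ 0.790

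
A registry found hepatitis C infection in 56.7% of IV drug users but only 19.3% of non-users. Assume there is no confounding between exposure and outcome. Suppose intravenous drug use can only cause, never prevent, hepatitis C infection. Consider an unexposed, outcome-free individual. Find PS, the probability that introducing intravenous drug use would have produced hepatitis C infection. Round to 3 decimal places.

p₁ = 0.567, p₀ = 0.193.
Under exogeneity and monotonicity, PS = (p₁ − p₀) / (1 − p₀).
PS = (0.567 − 0.193) / (1 − 0.193) = 0.374 / 0.807 ≈ 0.4634

PS ≈ 0.463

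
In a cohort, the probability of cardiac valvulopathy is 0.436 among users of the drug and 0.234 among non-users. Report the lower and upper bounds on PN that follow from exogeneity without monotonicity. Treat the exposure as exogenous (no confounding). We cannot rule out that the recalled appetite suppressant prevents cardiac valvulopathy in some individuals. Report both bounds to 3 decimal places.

0.463 ≤ PN ≤ 1.000

Let p₁ = 0.436, p₀ = 0.234.
Under exogeneity alone the bounds on PN are max{0,(p₁−p₀)/p₁} ≤ PN ≤ min{1,(1−p₀)/p₁}.
  lower = (p₁ − p₀)/p₁ = 0.202 / 0.436 ≈ 0.4633
  upper = min{1, (1 − p₀)/p₁} = 0.766 / 0.436 ≈ 1.7569 → capped at 1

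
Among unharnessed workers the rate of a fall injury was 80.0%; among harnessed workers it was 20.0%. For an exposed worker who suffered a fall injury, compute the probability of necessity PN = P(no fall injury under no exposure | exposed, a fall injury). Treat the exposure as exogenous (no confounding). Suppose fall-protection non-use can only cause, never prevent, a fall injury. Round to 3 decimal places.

p₁ = 0.8, p₀ = 0.2.
Under exogeneity and monotonicity, PN = (p₁ − p₀) / p₁.
PN = (0.8 − 0.2) / 0.8 = 0.6 / 0.8 ≈ 0.7500

PN ≈ 0.750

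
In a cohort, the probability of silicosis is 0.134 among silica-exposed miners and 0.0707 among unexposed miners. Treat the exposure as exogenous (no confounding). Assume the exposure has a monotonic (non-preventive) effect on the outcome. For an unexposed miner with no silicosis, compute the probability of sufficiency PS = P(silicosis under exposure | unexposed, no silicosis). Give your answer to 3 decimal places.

PS ≈ 0.068

Let p₁ = 0.134, p₀ = 0.0707.
Under exogeneity and monotonicity, PS = (p₁ − p₀) / (1 − p₀).
PS = (0.134 − 0.0707) / (1 − 0.0707) = 0.0633 / 0.9293 ≈ 0.0681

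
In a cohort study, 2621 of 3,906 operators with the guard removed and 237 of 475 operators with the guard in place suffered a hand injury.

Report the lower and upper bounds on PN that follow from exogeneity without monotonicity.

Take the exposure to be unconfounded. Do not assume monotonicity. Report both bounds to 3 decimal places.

0.256 ≤ PN ≤ 0.747

p₁ = P(outcome | exposed) = 2621/3906 = 0.67102
p₀ = P(outcome | unexposed) = 237/475 = 0.49895
Under exogeneity alone the bounds on PN are max{0,(p₁−p₀)/p₁} ≤ PN ≤ min{1,(1−p₀)/p₁}.
  lower = (p₁ − p₀)/p₁ = 0.17207 / 0.67102 ≈ 0.2564
  upper = min{1, (1 − p₀)/p₁} = 0.50105 / 0.67102 ≈ 0.7467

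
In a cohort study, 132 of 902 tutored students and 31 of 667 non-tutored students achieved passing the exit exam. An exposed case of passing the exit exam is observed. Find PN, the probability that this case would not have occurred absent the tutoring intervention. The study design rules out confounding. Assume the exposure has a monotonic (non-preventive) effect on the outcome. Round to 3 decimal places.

PN ≈ 0.682

p₁ = P(outcome | exposed) = 132/902 = 0.14634
p₀ = P(outcome | unexposed) = 31/667 = 0.046477
Under exogeneity and monotonicity, PN = (p₁ − p₀) / p₁.
PN = (0.14634 − 0.046477) / 0.14634 = 0.099865 / 0.14634 ≈ 0.6824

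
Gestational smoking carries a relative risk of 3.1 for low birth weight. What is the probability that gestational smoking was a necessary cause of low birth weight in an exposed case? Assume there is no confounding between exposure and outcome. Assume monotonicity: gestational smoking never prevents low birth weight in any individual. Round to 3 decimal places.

Under exogeneity and monotonicity, PN = (RR − 1) / RR = 1 − 1/RR.
PN = (3.1 − 1) / 3.1 = 2.1 / 3.1 ≈ 0.6774

PN ≈ 0.677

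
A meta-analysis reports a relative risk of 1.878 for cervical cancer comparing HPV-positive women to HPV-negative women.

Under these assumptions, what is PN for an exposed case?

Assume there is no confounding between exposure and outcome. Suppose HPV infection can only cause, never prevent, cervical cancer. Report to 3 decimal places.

Under exogeneity and monotonicity, PN = (RR − 1) / RR = 1 − 1/RR.
PN = (1.878 − 1) / 1.878 = 0.878 / 1.878 ≈ 0.4675

PN ≈ 0.468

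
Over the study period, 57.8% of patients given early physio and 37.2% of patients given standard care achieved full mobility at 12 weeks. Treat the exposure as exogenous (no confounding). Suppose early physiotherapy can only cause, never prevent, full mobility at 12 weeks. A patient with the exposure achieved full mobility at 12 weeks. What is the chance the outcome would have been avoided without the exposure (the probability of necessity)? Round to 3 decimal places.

PN ≈ 0.356

p₁ = 0.578, p₀ = 0.372.
Under exogeneity and monotonicity, PN = (p₁ − p₀) / p₁.
PN = (0.578 − 0.372) / 0.578 = 0.206 / 0.578 ≈ 0.3564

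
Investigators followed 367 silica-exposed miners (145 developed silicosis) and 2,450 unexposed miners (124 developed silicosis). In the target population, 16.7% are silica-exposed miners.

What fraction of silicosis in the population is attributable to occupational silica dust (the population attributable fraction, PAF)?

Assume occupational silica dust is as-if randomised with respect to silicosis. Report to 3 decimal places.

PAF ≈ 0.532

p₁ = P(outcome | exposed) = 145/367 = 0.3951
p₀ = P(outcome | unexposed) = 124/2450 = 0.050612
Overall risk P(Y=1) = π·p₁ + (1−π)·p₀ = 0.167×0.3951 + 0.833×0.050612 = 0.10814.
Under exogeneity, PAF = [P(Y=1) − p₀] / P(Y=1).
PAF = (0.10814 − 0.050612) / 0.10814 ≈ 0.5320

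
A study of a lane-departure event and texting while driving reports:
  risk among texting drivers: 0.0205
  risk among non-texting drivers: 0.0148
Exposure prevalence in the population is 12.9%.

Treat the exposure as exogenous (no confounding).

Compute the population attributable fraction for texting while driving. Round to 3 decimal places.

Let p₁ = 0.0205, p₀ = 0.0148.
Overall risk P(Y=1) = π·p₁ + (1−π)·p₀ = 0.129×0.0205 + 0.871×0.0148 = 0.015535.
Under exogeneity, PAF = [P(Y=1) − p₀] / P(Y=1).
PAF = (0.015535 − 0.0148) / 0.015535 ≈ 0.0473

PAF ≈ 0.047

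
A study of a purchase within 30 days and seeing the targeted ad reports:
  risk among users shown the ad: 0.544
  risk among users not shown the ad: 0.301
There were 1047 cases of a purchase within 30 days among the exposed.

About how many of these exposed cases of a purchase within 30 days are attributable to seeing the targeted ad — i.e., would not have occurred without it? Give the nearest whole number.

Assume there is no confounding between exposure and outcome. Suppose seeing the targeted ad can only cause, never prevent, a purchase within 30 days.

Let p₁ = 0.544, p₀ = 0.301.
PN = (p₁ − p₀)/p₁ = (0.544 − 0.301) / 0.544 ≈ 0.44669.
Attributable cases ≈ PN × (exposed cases) = 0.44669 × 1047 ≈ 467.69.

about 468 cases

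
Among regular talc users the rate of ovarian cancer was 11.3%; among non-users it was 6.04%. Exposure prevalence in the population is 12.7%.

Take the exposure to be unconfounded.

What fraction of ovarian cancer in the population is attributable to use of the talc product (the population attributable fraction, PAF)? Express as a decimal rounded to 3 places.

p₁ = 0.113, p₀ = 0.0604.
Overall risk P(Y=1) = π·p₁ + (1−π)·p₀ = 0.127×0.113 + 0.873×0.0604 = 0.06708.
Under exogeneity, PAF = [P(Y=1) − p₀] / P(Y=1).
PAF = (0.06708 − 0.0604) / 0.06708 ≈ 0.0996

PAF ≈ 0.100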